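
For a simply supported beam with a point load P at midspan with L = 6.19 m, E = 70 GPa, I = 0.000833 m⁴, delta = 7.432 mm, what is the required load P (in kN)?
Model: a simply supported beam with a point load P at midspan, so delta = (P·L^3) / (48·E·I).
Solve for P: P = (48·delta·E·I) / L^3.
Convert to SI units:
  E = 70 GPa = 7 × 10¹⁰ Pa
  delta = 7.432 mm = 0.007432 m
Substitute:
  P = (48 × 0.007432 × (7 × 10¹⁰) × 0.000833) / 6.19^3
  P = 87700 N
Convert: P = 87700 N = 87.7 kN
Final answer: P = 87.7 kN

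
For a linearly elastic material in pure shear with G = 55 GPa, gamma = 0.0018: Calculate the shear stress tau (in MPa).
Model: a linearly elastic material in pure shear, so tau = G·gamma.
Convert to SI units:
  G = 55 GPa = 5.5 × 10¹⁰ Pa
Substitute:
  tau = (5.5 × 10¹⁰) × 0.0018
  tau = 9.9 × 10⁷ Pa
Convert: tau = 9.9 × 10⁷ Pa = 99 MPa
Final answer: tau = 99 MPa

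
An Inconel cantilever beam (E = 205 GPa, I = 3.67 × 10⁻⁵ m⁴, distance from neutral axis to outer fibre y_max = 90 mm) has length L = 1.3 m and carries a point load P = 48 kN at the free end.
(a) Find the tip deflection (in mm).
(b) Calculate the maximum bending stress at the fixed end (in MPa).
(a) Tip deflection of a cantilever with an end point load: δ = P·L^3 / (3·E·I). Convert P = 48 kN = 48000 N, E = 205 GPa = 2.05 × 10¹¹ Pa.
  δ = (48000 × 1.3^3) / (3 × (2.05 × 10¹¹) × (3.67 × 10⁻⁵)) = 0.004672 m = 4.672 mm
(b) Maximum bending moment at the fixed end: M = P·L = 48000 × 1.3 = 62400 N·m. Convert y_max = 90 mm = 0.09 m.
  σ = M·y_max / I = (62400 × 0.09) / (3.67 × 10⁻⁵) = 1.53 × 10⁸ Pa = 153 MPa
Final answer: (a) δ = 4.672 mm, (b) σ = 153 MPa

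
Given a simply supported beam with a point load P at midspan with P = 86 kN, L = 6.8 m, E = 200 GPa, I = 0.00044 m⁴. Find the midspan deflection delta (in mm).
Model: a simply supported beam with a point load P at midspan, so delta = (P·L^3) / (48·E·I).
Convert to SI units:
  P = 86 kN = 86000 N
  E = 200 GPa = 2 × 10¹¹ Pa
Substitute:
  delta = (86000 × 6.8^3) / (48 × (2 × 10¹¹) × 0.00044)
  delta = 0.006402 m
Convert: delta = 0.006402 m = 6.402 mm
Final answer: delta = 6.402 mm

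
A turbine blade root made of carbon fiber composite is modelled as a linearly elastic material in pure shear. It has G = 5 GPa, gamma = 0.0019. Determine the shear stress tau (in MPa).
Model: a linearly elastic material in pure shear, so tau = G·gamma.
Convert to SI units:
  G = 5 GPa = 5 × 10⁹ Pa
Substitute:
  tau = (5 × 10⁹) × 0.0019
  tau = 9.5 × 10⁶ Pa
Convert: tau = 9.5 × 10⁶ Pa = 9.5 MPa
Final answer: tau = 9.5 MPa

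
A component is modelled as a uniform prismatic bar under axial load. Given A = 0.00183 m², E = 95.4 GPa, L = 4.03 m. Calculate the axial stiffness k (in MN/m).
Model: a uniform prismatic bar under axial load, so k = (A·E) / L.
Convert to SI units:
  E = 95.4 GPa = 9.54 × 10¹⁰ Pa
Substitute:
  k = (0.00183 × (9.54 × 10¹⁰)) / 4.03
  k = 4.332 × 10⁷ N/m
Convert: k = 4.332 × 10⁷ N/m = 43.32 MN/m
Final answer: k = 43.32 MN/m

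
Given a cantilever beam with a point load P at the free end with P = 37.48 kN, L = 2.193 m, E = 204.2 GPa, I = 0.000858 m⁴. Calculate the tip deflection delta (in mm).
Model: a cantilever beam with a point load P at the free end, so delta = (P·L^3) / (3·E·I).
Convert to SI units:
  P = 37.48 kN = 37480 N
  E = 204.2 GPa = 2.042 × 10¹¹ Pa
Substitute:
  delta = (37480 × 2.193^3) / (3 × (2.042 × 10¹¹) × 0.000858)
  delta = 0.0007521 m
Convert: delta = 0.0007521 m = 0.7521 mm
Final answer: delta = 0.7521 mm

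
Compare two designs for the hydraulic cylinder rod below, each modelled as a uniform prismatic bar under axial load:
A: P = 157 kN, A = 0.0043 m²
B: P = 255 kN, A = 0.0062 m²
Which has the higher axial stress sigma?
Model: a uniform prismatic bar under axial load, so sigma = P / A (SI units).
  A: sigma = 157000 / 0.0043 = 3.651 × 10⁷ Pa = 36.51 MPa
  B: sigma = 255000 / 0.0062 = 4.113 × 10⁷ Pa = 41.13 MPa
41.13 MPa > 36.51 MPa, so B is larger.
Final answer: B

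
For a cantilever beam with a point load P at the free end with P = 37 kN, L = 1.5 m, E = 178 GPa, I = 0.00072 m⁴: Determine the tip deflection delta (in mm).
Model: a cantilever beam with a point load P at the free end, so delta = (P·L^3) / (3·E·I).
Convert to SI units:
  P = 37 kN = 37000 N
  E = 178 GPa = 1.78 × 10¹¹ Pa
Substitute:
  delta = (37000 × 1.5^3) / (3 × (1.78 × 10¹¹) × 0.00072)
  delta = 0.0003248 m
Convert: delta = 0.0003248 m = 0.3248 mm
Final answer: delta = 0.3248 mm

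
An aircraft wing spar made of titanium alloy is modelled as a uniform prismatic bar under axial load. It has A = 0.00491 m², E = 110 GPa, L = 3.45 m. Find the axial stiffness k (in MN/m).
Model: a uniform prismatic bar under axial load, so k = (A·E) / L.
Convert to SI units:
  E = 110 GPa = 1.1 × 10¹¹ Pa
Substitute:
  k = (0.00491 × (1.1 × 10¹¹)) / 3.45
  k = 1.566 × 10⁸ N/m
Convert: k = 1.566 × 10⁸ N/m = 156.6 MN/m
Final answer: k = 156.6 MN/m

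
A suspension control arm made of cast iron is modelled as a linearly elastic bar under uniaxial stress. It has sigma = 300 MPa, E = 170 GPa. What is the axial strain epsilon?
Model: a linearly elastic bar under uniaxial stress, so epsilon = sigma / E.
Convert to SI units:
  sigma = 300 MPa = 3 × 10⁸ Pa
  E = 170 GPa = 1.7 × 10¹¹ Pa
Substitute:
  epsilon = (3 × 10⁸) / (1.7 × 10¹¹)
  epsilon = 0.001765
Final answer: epsilon = 0.001765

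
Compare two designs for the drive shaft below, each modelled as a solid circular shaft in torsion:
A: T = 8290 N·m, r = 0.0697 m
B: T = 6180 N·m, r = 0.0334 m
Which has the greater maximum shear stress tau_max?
Model: a solid circular shaft in torsion, so tau_max = (2·T) / (π·r^3) (SI units).
  A: tau_max = (2 × 8290) / (π × 0.0697^3) = 1.559 × 10⁷ Pa = 15.59 MPa
  B: tau_max = (2 × 6180) / (π × 0.0334^3) = 1.056 × 10⁸ Pa = 105.6 MPa
105.6 MPa > 15.59 MPa, so B is larger.
Final answer: B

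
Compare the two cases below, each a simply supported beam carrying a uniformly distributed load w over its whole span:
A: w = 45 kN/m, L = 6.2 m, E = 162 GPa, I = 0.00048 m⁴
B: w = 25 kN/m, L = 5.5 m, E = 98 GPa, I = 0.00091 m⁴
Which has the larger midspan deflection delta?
Model: a simply supported beam carrying a uniformly distributed load w over its whole span, so delta = (5·w·L^4) / (384·E·I) (SI units).
  A: delta = (5 × 45000 × 6.2^4) / (384 × (1.62 × 10¹¹) × 0.00048) = 0.01113 m = 11.13 mm
  B: delta = (5 × 25000 × 5.5^4) / (384 × (9.8 × 10¹⁰) × 0.00091) = 0.00334 m = 3.34 mm
11.13 mm > 3.34 mm, so A is larger.
Final answer: A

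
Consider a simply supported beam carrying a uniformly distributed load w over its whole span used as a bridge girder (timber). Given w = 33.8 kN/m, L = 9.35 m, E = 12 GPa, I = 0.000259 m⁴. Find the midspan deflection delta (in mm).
Model: a simply supported beam carrying a uniformly distributed load w over its whole span, so delta = (5·w·L^4) / (384·E·I).
Convert to SI units:
  w = 33.8 kN/m = 33800 N/m
  E = 12 GPa = 1.2 × 10¹⁰ Pa
Substitute:
  delta = (5 × 33800 × 9.35^4) / (384 × (1.2 × 10¹⁰) × 0.000259)
  delta = 1.082 m
Convert: delta = 1.082 m = 1082 mm
Final answer: delta = 1082 mm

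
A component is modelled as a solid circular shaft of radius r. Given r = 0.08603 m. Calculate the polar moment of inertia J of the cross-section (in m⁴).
Model: a solid circular shaft of radius r, so J = (π·r^4) / 2.
Substitute:
  J = (π × 0.08603^4) / 2
  J = 8.604 × 10⁻⁵ m⁴
Final answer: J = 8.604 × 10⁻⁵ m⁴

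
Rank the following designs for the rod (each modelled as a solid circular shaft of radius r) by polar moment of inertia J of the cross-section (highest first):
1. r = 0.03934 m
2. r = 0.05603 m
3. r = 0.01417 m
Model: a solid circular shaft of radius r, so J = (π·r^4) / 2 (SI units).
  Case 1: J = (π × 0.03934^4) / 2 = 3.762 × 10⁻⁶ m⁴
  Case 2: J = (π × 0.05603^4) / 2 = 1.548 × 10⁻⁵ m⁴
  Case 3: J = (π × 0.01417^4) / 2 = 6.333 × 10⁻⁸ m⁴
Ordering: 1.548 × 10⁻⁵ m⁴ (case 2) > 3.762 × 10⁻⁶ m⁴ (case 1) > 6.333 × 10⁻⁸ m⁴ (case 3)
Final answer: 2, 1, 3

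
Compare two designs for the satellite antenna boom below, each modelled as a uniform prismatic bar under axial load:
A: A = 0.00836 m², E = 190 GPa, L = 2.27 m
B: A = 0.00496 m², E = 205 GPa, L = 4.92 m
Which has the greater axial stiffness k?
Model: a uniform prismatic bar under axial load, so k = (A·E) / L (SI units).
  A: k = (0.00836 × (1.9 × 10¹¹)) / 2.27 = 6.997 × 10⁸ N/m = 699.7 MN/m
  B: k = (0.00496 × (2.05 × 10¹¹)) / 4.92 = 2.067 × 10⁸ N/m = 206.7 MN/m
699.7 MN/m > 206.7 MN/m, so A is larger.
Final answer: A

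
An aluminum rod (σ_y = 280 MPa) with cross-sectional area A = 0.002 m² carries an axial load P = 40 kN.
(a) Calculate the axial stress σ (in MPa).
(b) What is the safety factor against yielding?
(a) Axial stress σ = P/A. Convert P = 40 kN = 40000 N.
  σ = 40000 / 0.002 = 2 × 10⁷ Pa = 20 MPa
(b) Safety factor SF = σ_y/σ = 280 / 20 = 14
Final answer: (a) σ = 20 MPa, (b) SF = 14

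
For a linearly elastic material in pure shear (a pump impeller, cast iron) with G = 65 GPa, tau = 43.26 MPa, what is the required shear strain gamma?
Model: a linearly elastic material in pure shear, so tau = G·gamma.
Solve for gamma: gamma = tau / G.
Convert to SI units:
  G = 65 GPa = 6.5 × 10¹⁰ Pa
  tau = 43.26 MPa = 4.326 × 10⁷ Pa
Substitute:
  gamma = (4.326 × 10⁷) / (6.5 × 10¹⁰)
  gamma = 0.0006655
Final answer: gamma = 0.0006655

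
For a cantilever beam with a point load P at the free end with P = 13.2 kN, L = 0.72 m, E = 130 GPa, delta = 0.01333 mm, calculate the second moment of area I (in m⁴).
Model: a cantilever beam with a point load P at the free end, so delta = (P·L^3) / (3·E·I).
Solve for I: I = (P·L^3) / (3·delta·E).
Convert to SI units:
  P = 13.2 kN = 13200 N
  E = 130 GPa = 1.3 × 10¹¹ Pa
  delta = 0.01333 mm = 1.333 × 10⁻⁵ m
Substitute:
  I = (13200 × 0.72^3) / (3 × (1.333 × 10⁻⁵) × (1.3 × 10¹¹))
  I = 0.0009477 m⁴
Final answer: I = 0.0009477 m⁴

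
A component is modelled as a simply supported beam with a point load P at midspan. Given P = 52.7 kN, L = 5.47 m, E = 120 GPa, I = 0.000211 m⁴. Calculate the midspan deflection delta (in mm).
Model: a simply supported beam with a point load P at midspan, so delta = (P·L^3) / (48·E·I).
Convert to SI units:
  P = 52.7 kN = 52700 N
  E = 120 GPa = 1.2 × 10¹¹ Pa
Substitute:
  delta = (52700 × 5.47^3) / (48 × (1.2 × 10¹¹) × 0.000211)
  delta = 0.007097 m
Convert: delta = 0.007097 m = 7.097 mm
Final answer: delta = 7.097 mm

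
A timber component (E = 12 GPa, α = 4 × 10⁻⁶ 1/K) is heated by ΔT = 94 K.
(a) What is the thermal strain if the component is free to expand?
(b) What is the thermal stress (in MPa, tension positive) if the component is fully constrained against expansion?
(a) Free thermal strain ε_th = α·ΔT = (4 × 10⁻⁶) × 94 = 0.000376
(b) Fully constrained, the expansion is suppressed, so σ = -E·α·ΔT. Convert E = 12 GPa = 1.2 × 10¹⁰ Pa.
  σ = -(1.2 × 10¹⁰) × (4 × 10⁻⁶) × 94 = -4.512 × 10⁶ Pa = -4.512 MPa (compressive)
Final answer: (a) ε_th = 0.000376, (b) σ = -4.512 MPa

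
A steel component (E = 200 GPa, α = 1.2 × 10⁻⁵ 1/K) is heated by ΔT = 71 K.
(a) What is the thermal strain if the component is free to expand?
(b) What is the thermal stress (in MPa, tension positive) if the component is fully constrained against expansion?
(a) Free thermal strain ε_th = α·ΔT = (1.2 × 10⁻⁵) × 71 = 0.000852
(b) Fully constrained, the expansion is suppressed, so σ = -E·α·ΔT. Convert E = 200 GPa = 2 × 10¹¹ Pa.
  σ = -(2 × 10¹¹) × (1.2 × 10⁻⁵) × 71 = -1.704 × 10⁸ Pa = -170.4 MPa (compressive)
Final answer: (a) ε_th = 0.000852, (b) σ = -170.4 MPa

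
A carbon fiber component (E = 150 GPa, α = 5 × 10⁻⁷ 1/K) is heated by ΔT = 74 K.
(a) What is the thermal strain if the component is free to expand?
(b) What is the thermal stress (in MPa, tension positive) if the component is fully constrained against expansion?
(a) Free thermal strain ε_th = α·ΔT = (5 × 10⁻⁷) × 74 = 3.7 × 10⁻⁵
(b) Fully constrained, the expansion is suppressed, so σ = -E·α·ΔT. Convert E = 150 GPa = 1.5 × 10¹¹ Pa.
  σ = -(1.5 × 10¹¹) × (5 × 10⁻⁷) × 74 = -5.55 × 10⁶ Pa = -5.55 MPa (compressive)
Final answer: (a) ε_th = 3.7 × 10⁻⁵, (b) σ = -5.55 MPa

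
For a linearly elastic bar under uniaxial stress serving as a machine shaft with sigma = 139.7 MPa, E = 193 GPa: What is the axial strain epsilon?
Model: a linearly elastic bar under uniaxial stress, so epsilon = sigma / E.
Convert to SI units:
  sigma = 139.7 MPa = 1.397 × 10⁸ Pa
  E = 193 GPa = 1.93 × 10¹¹ Pa
Substitute:
  epsilon = (1.397 × 10⁸) / (1.93 × 10¹¹)
  epsilon = 0.0007238
Final answer: epsilon = 0.0007238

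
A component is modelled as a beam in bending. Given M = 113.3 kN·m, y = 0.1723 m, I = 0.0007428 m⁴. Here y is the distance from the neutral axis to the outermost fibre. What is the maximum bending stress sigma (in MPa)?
Model: a beam in bending, so sigma = (M·y) / I.
Convert to SI units:
  M = 113.3 kN·m = 113300 N·m
Substitute:
  sigma = (113300 × 0.1723) / 0.0007428
  sigma = 2.628 × 10⁷ Pa
Convert: sigma = 2.628 × 10⁷ Pa = 26.28 MPa
Final answer: sigma = 26.28 MPa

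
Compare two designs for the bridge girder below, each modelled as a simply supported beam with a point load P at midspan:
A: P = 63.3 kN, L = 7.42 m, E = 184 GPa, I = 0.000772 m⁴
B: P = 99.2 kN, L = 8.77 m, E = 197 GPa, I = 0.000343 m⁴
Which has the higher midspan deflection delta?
Model: a simply supported beam with a point load P at midspan, so delta = (P·L^3) / (48·E·I) (SI units).
  A: delta = (63300 × 7.42^3) / (48 × (1.84 × 10¹¹) × 0.000772) = 0.003793 m = 3.793 mm
  B: delta = (99200 × 8.77^3) / (48 × (1.97 × 10¹¹) × 0.000343) = 0.02063 m = 20.63 mm
20.63 mm > 3.793 mm, so B is larger.
Final answer: B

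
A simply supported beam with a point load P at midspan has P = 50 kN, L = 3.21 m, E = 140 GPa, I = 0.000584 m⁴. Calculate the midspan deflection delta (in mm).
Model: a simply supported beam with a point load P at midspan, so delta = (P·L^3) / (48·E·I).
Convert to SI units:
  P = 50 kN = 50000 N
  E = 140 GPa = 1.4 × 10¹¹ Pa
Substitute:
  delta = (50000 × 3.21^3) / (48 × (1.4 × 10¹¹) × 0.000584)
  delta = 0.0004214 m
Convert: delta = 0.0004214 m = 0.4214 mm
Final answer: delta = 0.4214 mm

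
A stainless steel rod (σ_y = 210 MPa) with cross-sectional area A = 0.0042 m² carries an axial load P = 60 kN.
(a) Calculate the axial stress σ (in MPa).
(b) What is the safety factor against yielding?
(a) Axial stress σ = P/A. Convert P = 60 kN = 60000 N.
  σ = 60000 / 0.0042 = 1.429 × 10⁷ Pa = 14.29 MPa
(b) Safety factor SF = σ_y/σ = 210 / 14.29 = 14.7
Final answer: (a) σ = 14.29 MPa, (b) SF = 14.7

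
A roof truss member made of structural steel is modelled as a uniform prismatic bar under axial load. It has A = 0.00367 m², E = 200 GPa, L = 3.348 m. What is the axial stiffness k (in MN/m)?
Model: a uniform prismatic bar under axial load, so k = (A·E) / L.
Convert to SI units:
  E = 200 GPa = 2 × 10¹¹ Pa
Substitute:
  k = (0.00367 × (2 × 10¹¹)) / 3.348
  k = 2.192 × 10⁸ N/m
Convert: k = 2.192 × 10⁸ N/m = 219.2 MN/m
Final answer: k = 219.2 MN/m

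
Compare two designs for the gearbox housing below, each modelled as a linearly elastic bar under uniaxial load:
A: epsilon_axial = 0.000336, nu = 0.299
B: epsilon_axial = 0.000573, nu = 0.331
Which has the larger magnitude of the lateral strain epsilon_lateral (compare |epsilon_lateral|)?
Model: a linearly elastic bar under uniaxial load, so epsilon_lateral = -nu·epsilon_axial (SI units).
  A: epsilon_lateral = -(0.299 × 0.000336) = -0.0001005
  B: epsilon_lateral = -(0.331 × 0.000573) = -0.0001897
|epsilon_lateral|: A = 0.0001005, B = 0.0001897, so B is larger in magnitude.
Final answer: B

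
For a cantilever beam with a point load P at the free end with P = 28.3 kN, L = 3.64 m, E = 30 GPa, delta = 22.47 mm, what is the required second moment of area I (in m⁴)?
Model: a cantilever beam with a point load P at the free end, so delta = (P·L^3) / (3·E·I).
Solve for I: I = (P·L^3) / (3·delta·E).
Convert to SI units:
  P = 28.3 kN = 28300 N
  E = 30 GPa = 3 × 10¹⁰ Pa
  delta = 22.47 mm = 0.02247 m
Substitute:
  I = (28300 × 3.64^3) / (3 × 0.02247 × (3 × 10¹⁰))
  I = 0.0006749 m⁴
Final answer: I = 0.0006749 m⁴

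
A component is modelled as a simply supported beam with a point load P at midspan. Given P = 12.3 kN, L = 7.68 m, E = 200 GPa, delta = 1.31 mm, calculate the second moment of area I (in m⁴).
Model: a simply supported beam with a point load P at midspan, so delta = (P·L^3) / (48·E·I).
Solve for I: I = (P·L^3) / (48·delta·E).
Convert to SI units:
  P = 12.3 kN = 12300 N
  E = 200 GPa = 2 × 10¹¹ Pa
  delta = 1.31 mm = 0.00131 m
Substitute:
  I = (12300 × 7.68^3) / (48 × 0.00131 × (2 × 10¹¹))
  I = 0.000443 m⁴
Final answer: I = 0.000443 m⁴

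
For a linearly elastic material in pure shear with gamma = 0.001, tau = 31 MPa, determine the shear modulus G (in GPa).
Model: a linearly elastic material in pure shear, so tau = G·gamma.
Solve for G: G = tau / gamma.
Convert to SI units:
  tau = 31 MPa = 3.1 × 10⁷ Pa
Substitute:
  G = (3.1 × 10⁷) / 0.001
  G = 3.1 × 10¹⁰ Pa
Convert: G = 3.1 × 10¹⁰ Pa = 31 GPa
Final answer: G = 31 GPa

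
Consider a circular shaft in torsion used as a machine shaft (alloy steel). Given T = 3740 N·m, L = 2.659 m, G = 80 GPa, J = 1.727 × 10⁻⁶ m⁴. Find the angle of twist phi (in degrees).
Model: a circular shaft in torsion, so phi = (T·L) / (G·J).
Convert to SI units:
  G = 80 GPa = 8 × 10¹⁰ Pa
Substitute:
  phi = (3740 × 2.659) / ((8 × 10¹⁰) × (1.727 × 10⁻⁶))
  phi = 0.07198 rad
Convert to degrees: phi = 0.07198 × 180/π = 4.124°
Final answer: phi = 4.124°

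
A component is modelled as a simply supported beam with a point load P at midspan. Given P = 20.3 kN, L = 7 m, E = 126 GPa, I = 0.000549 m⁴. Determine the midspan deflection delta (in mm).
Model: a simply supported beam with a point load P at midspan, so delta = (P·L^3) / (48·E·I).
Convert to SI units:
  P = 20.3 kN = 20300 N
  E = 126 GPa = 1.26 × 10¹¹ Pa
Substitute:
  delta = (20300 × 7^3) / (48 × (1.26 × 10¹¹) × 0.000549)
  delta = 0.002097 m
Convert: delta = 0.002097 m = 2.097 mm
Final answer: delta = 2.097 mm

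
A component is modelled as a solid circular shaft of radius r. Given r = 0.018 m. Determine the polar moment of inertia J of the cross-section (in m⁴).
Model: a solid circular shaft of radius r, so J = (π·r^4) / 2.
Substitute:
  J = (π × 0.018^4) / 2
  J = 1.649 × 10⁻⁷ m⁴
Final answer: J = 1.649 × 10⁻⁷ m⁴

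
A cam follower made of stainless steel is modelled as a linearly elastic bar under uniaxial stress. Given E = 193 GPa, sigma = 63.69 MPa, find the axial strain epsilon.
Model: a linearly elastic bar under uniaxial stress, so sigma = E·epsilon.
Solve for epsilon: epsilon = sigma / E.
Convert to SI units:
  E = 193 GPa = 1.93 × 10¹¹ Pa
  sigma = 63.69 MPa = 6.369 × 10⁷ Pa
Substitute:
  epsilon = (6.369 × 10⁷) / (1.93 × 10¹¹)
  epsilon = 0.00033
Final answer: epsilon = 0.00033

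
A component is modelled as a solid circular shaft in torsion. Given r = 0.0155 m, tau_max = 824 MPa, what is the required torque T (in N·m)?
Model: a solid circular shaft in torsion, so tau_max = (2·T) / (π·r^3).
Solve for T: T = (π·tau_max·r^3) / 2.
Convert to SI units:
  tau_max = 824 MPa = 8.24 × 10⁸ Pa
Substitute:
  T = (π × (8.24 × 10⁸) × 0.0155^3) / 2
  T = 4820 N·m
Final answer: T = 4820 N·m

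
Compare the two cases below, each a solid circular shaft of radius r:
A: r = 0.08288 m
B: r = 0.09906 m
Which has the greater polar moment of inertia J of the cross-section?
Model: a solid circular shaft of radius r, so J = (π·r^4) / 2 (SI units).
  A: J = (π × 0.08288^4) / 2 = 7.412 × 10⁻⁵ m⁴
  B: J = (π × 0.09906^4) / 2 = 0.0001513 m⁴
0.0001513 m⁴ > 7.412 × 10⁻⁵ m⁴, so B is larger.
Final answer: B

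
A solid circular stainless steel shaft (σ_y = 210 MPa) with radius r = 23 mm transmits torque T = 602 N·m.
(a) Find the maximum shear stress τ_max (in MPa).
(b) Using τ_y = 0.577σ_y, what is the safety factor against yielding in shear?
(a) For a solid circular shaft, τ_max = T·r/J with J = π·r^4/2, i.e. τ_max = 2·T / (π·r^3). Convert r = 23 mm = 0.023 m.
  τ_max = (2 × 602) / (π × 0.023^3) = 3.15 × 10⁷ Pa = 31.5 MPa
(b) τ_y = 0.577 × 210 = 121.17 MPa
  SF = τ_y/τ_max = 121.17 / 31.5 = 3.847
Final answer: (a) τ_max = 31.5 MPa, (b) SF = 3.847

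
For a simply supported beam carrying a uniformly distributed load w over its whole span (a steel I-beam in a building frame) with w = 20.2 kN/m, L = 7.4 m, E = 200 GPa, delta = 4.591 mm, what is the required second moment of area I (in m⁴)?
Model: a simply supported beam carrying a uniformly distributed load w over its whole span, so delta = (5·w·L^4) / (384·E·I).
Solve for I: I = (5·w·L^4) / (384·delta·E).
Convert to SI units:
  w = 20.2 kN/m = 20200 N/m
  E = 200 GPa = 2 × 10¹¹ Pa
  delta = 4.591 mm = 0.004591 m
Substitute:
  I = (5 × 20200 × 7.4^4) / (384 × 0.004591 × (2 × 10¹¹))
  I = 0.000859 m⁴
Final answer: I = 0.000859 m⁴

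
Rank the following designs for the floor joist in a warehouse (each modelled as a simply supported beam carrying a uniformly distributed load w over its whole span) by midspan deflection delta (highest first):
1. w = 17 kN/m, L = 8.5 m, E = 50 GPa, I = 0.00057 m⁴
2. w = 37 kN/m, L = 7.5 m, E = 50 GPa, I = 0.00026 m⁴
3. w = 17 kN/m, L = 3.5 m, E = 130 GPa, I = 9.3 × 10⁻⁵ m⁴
Model: a simply supported beam carrying a uniformly distributed load w over its whole span, so delta = (5·w·L^4) / (384·E·I) (SI units).
  Case 1: delta = (5 × 17000 × 8.5^4) / (384 × (5 × 10¹⁰) × 0.00057) = 0.04054 m = 40.54 mm
  Case 2: delta = (5 × 37000 × 7.5^4) / (384 × (5 × 10¹⁰) × 0.00026) = 0.1173 m = 117.3 mm
  Case 3: delta = (5 × 17000 × 3.5^4) / (384 × (1.3 × 10¹¹) × (9.3 × 10⁻⁵)) = 0.002747 m = 2.747 mm
Ordering: 117.3 mm (case 2) > 40.54 mm (case 1) > 2.747 mm (case 3)
Final answer: 2, 1, 3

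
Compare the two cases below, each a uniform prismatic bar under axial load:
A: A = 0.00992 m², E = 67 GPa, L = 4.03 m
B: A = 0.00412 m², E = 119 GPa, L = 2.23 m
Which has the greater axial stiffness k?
Model: a uniform prismatic bar under axial load, so k = (A·E) / L (SI units).
  A: k = (0.00992 × (6.7 × 10¹⁰)) / 4.03 = 1.649 × 10⁸ N/m = 164.9 MN/m
  B: k = (0.00412 × (1.19 × 10¹¹)) / 2.23 = 2.199 × 10⁸ N/m = 219.9 MN/m
219.9 MN/m > 164.9 MN/m, so B is larger.
Final answer: B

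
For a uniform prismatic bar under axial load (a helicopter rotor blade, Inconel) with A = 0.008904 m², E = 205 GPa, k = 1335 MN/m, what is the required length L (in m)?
Model: a uniform prismatic bar under axial load, so k = (A·E) / L.
Solve for L: L = (A·E) / k.
Convert to SI units:
  E = 205 GPa = 2.05 × 10¹¹ Pa
  k = 1335 MN/m = 1.335 × 10⁹ N/m
Substitute:
  L = (0.008904 × (2.05 × 10¹¹)) / (1.335 × 10⁹)
  L = 1.367 m
Final answer: L = 1.367 m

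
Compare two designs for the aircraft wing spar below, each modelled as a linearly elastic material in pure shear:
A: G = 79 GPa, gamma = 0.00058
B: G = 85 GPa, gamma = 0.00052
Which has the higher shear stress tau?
Model: a linearly elastic material in pure shear, so tau = G·gamma (SI units).
  A: tau = (7.9 × 10¹⁰) × 0.00058 = 4.582 × 10⁷ Pa = 45.82 MPa
  B: tau = (8.5 × 10¹⁰) × 0.00052 = 4.42 × 10⁷ Pa = 44.2 MPa
45.82 MPa > 44.2 MPa, so A is larger.
Final answer: A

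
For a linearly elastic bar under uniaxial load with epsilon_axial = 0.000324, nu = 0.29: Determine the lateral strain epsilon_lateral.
Model: a linearly elastic bar under uniaxial load, so epsilon_lateral = -nu·epsilon_axial.
Substitute:
  epsilon_lateral = -(0.29 × 0.000324)
  epsilon_lateral = -9.396 × 10⁻⁵
Final answer: epsilon_lateral = -9.396 × 10⁻⁵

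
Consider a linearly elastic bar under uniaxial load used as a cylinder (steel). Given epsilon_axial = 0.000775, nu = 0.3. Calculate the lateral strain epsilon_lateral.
Model: a linearly elastic bar under uniaxial load, so epsilon_lateral = -nu·epsilon_axial.
Substitute:
  epsilon_lateral = -(0.3 × 0.000775)
  epsilon_lateral = -0.0002325
Final answer: epsilon_lateral = -0.0002325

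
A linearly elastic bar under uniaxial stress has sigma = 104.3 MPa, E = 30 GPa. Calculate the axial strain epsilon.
Model: a linearly elastic bar under uniaxial stress, so epsilon = sigma / E.
Convert to SI units:
  sigma = 104.3 MPa = 1.043 × 10⁸ Pa
  E = 30 GPa = 3 × 10¹⁰ Pa
Substitute:
  epsilon = (1.043 × 10⁸) / (3 × 10¹⁰)
  epsilon = 0.003477
Final answer: epsilon = 0.003477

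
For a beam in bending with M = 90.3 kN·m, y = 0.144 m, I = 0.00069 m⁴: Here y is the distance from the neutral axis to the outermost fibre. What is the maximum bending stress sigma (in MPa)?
Model: a beam in bending, so sigma = (M·y) / I.
Convert to SI units:
  M = 90.3 kN·m = 90300 N·m
Substitute:
  sigma = (90300 × 0.144) / 0.00069
  sigma = 1.885 × 10⁷ Pa
Convert: sigma = 1.885 × 10⁷ Pa = 18.85 MPa
Final answer: sigma = 18.85 MPa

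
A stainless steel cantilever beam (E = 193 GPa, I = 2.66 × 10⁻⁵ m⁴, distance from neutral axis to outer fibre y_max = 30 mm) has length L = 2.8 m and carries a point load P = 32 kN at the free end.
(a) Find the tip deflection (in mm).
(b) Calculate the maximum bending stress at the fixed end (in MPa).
(a) Tip deflection of a cantilever with an end point load: δ = P·L^3 / (3·E·I). Convert P = 32 kN = 32000 N, E = 193 GPa = 1.93 × 10¹¹ Pa.
  δ = (32000 × 2.8^3) / (3 × (1.93 × 10¹¹) × (2.66 × 10⁻⁵)) = 0.04561 m = 45.61 mm
(b) Maximum bending moment at the fixed end: M = P·L = 32000 × 2.8 = 89600 N·m. Convert y_max = 30 mm = 0.03 m.
  σ = M·y_max / I = (89600 × 0.03) / (2.66 × 10⁻⁵) = 1.011 × 10⁸ Pa = 101.1 MPa
Final answer: (a) δ = 45.61 mm, (b) σ = 101.1 MPa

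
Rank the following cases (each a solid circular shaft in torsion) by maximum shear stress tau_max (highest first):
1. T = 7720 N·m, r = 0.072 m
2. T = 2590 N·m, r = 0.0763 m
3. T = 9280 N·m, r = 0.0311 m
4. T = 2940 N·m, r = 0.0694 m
Model: a solid circular shaft in torsion, so tau_max = (2·T) / (π·r^3) (SI units).
  Case 1: tau_max = (2 × 7720) / (π × 0.072^3) = 1.317 × 10⁷ Pa = 13.17 MPa
  Case 2: tau_max = (2 × 2590) / (π × 0.0763^3) = 3.712 × 10⁶ Pa = 3.712 MPa
  Case 3: tau_max = (2 × 9280) / (π × 0.0311^3) = 1.964 × 10⁸ Pa = 196.4 MPa
  Case 4: tau_max = (2 × 2940) / (π × 0.0694^3) = 5.599 × 10⁶ Pa = 5.599 MPa
Ordering: 196.4 MPa (case 3) > 13.17 MPa (case 1) > 5.599 MPa (case 4) > 3.712 MPa (case 2)
Final answer: 3, 1, 4, 2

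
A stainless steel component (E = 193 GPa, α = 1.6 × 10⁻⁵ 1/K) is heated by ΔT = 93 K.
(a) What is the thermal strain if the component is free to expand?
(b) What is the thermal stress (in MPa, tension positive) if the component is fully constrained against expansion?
(a) Free thermal strain ε_th = α·ΔT = (1.6 × 10⁻⁵) × 93 = 0.001488
(b) Fully constrained, the expansion is suppressed, so σ = -E·α·ΔT. Convert E = 193 GPa = 1.93 × 10¹¹ Pa.
  σ = -(1.93 × 10¹¹) × (1.6 × 10⁻⁵) × 93 = -2.872 × 10⁸ Pa = -287.2 MPa (compressive)
Final answer: (a) ε_th = 0.001488, (b) σ = -287.2 MPa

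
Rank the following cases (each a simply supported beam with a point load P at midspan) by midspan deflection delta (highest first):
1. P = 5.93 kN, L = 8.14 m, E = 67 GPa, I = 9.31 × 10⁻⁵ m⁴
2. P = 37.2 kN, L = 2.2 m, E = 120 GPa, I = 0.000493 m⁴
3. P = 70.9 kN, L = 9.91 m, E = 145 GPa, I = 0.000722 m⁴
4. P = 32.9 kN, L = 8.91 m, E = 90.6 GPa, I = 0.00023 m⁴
Model: a simply supported beam with a point load P at midspan, so delta = (P·L^3) / (48·E·I) (SI units).
  Case 1: delta = (5930 × 8.14^3) / (48 × (6.7 × 10¹⁰) × (9.31 × 10⁻⁵)) = 0.01068 m = 10.68 mm
  Case 2: delta = (37200 × 2.2^3) / (48 × (1.2 × 10¹¹) × 0.000493) = 0.0001395 m = 0.1395 mm
  Case 3: delta = (70900 × 9.91^3) / (48 × (1.45 × 10¹¹) × 0.000722) = 0.01373 m = 13.73 mm
  Case 4: delta = (32900 × 8.91^3) / (48 × (9.06 × 10¹⁰) × 0.00023) = 0.02327 m = 23.27 mm
Ordering: 23.27 mm (case 4) > 13.73 mm (case 3) > 10.68 mm (case 1) > 0.1395 mm (case 2)
Final answer: 4, 3, 1, 2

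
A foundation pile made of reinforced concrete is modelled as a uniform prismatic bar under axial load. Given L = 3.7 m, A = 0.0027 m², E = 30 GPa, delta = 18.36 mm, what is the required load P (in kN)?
Model: a uniform prismatic bar under axial load, so delta = (P·L) / (A·E).
Solve for P: P = (delta·A·E) / L.
Convert to SI units:
  E = 30 GPa = 3 × 10¹⁰ Pa
  delta = 18.36 mm = 0.01836 m
Substitute:
  P = (0.01836 × 0.0027 × (3 × 10¹⁰)) / 3.7
  P = 401900 N
Convert: P = 401900 N = 401.9 kN
Final answer: P = 401.9 kN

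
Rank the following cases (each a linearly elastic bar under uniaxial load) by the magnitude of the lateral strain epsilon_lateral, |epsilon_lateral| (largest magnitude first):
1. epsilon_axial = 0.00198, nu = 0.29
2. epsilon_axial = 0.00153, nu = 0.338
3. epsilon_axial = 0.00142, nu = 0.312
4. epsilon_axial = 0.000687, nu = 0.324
Model: a linearly elastic bar under uniaxial load, so epsilon_lateral = -nu·epsilon_axial (SI units).
  Case 1: epsilon_lateral = -(0.29 × 0.00198) = -0.0005742
  Case 2: epsilon_lateral = -(0.338 × 0.00153) = -0.0005171
  Case 3: epsilon_lateral = -(0.312 × 0.00142) = -0.000443
  Case 4: epsilon_lateral = -(0.324 × 0.000687) = -0.0002226
Ordering by |epsilon_lateral|: 0.0005742 (case 1) > 0.0005171 (case 2) > 0.000443 (case 3) > 0.0002226 (case 4)
Final answer: 1, 2, 3, 4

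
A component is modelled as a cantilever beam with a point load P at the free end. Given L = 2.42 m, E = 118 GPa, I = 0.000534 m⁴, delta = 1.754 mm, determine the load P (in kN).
Model: a cantilever beam with a point load P at the free end, so delta = (P·L^3) / (3·E·I).
Solve for P: P = (3·delta·E·I) / L^3.
Convert to SI units:
  E = 118 GPa = 1.18 × 10¹¹ Pa
  delta = 1.754 mm = 0.001754 m
Substitute:
  P = (3 × 0.001754 × (1.18 × 10¹¹) × 0.000534) / 2.42^3
  P = 23400 N
Convert: P = 23400 N = 23.4 kN
Final answer: P = 23.4 kN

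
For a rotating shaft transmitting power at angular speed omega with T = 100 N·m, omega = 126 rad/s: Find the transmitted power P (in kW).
Model: a rotating shaft transmitting power at angular speed omega, so P = T·omega.
Substitute:
  P = 100 × 126
  P = 12600 W
Convert: P = 12600 W = 12.6 kW
Final answer: P = 12.6 kW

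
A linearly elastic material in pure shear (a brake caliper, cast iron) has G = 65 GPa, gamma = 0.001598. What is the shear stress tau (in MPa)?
Model: a linearly elastic material in pure shear, so tau = G·gamma.
Convert to SI units:
  G = 65 GPa = 6.5 × 10¹⁰ Pa
Substitute:
  tau = (6.5 × 10¹⁰) × 0.001598
  tau = 1.039 × 10⁸ Pa
Convert: tau = 1.039 × 10⁸ Pa = 103.9 MPa
Final answer: tau = 103.9 MPa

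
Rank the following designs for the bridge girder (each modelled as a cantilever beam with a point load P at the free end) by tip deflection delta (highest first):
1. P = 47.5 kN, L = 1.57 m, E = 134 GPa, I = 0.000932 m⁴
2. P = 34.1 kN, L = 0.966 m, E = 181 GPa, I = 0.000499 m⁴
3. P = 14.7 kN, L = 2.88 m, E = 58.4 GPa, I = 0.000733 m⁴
Model: a cantilever beam with a point load P at the free end, so delta = (P·L^3) / (3·E·I) (SI units).
  Case 1: delta = (47500 × 1.57^3) / (3 × (1.34 × 10¹¹) × 0.000932) = 0.0004906 m = 0.4906 mm
  Case 2: delta = (34100 × 0.966^3) / (3 × (1.81 × 10¹¹) × 0.000499) = 0.0001134 m = 0.1134 mm
  Case 3: delta = (14700 × 2.88^3) / (3 × (5.84 × 10¹⁰) × 0.000733) = 0.002734 m = 2.734 mm
Ordering: 2.734 mm (case 3) > 0.4906 mm (case 1) > 0.1134 mm (case 2)
Final answer: 3, 1, 2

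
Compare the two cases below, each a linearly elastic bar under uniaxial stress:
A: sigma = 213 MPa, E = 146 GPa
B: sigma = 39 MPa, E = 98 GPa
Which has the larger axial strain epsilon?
Model: a linearly elastic bar under uniaxial stress, so epsilon = sigma / E (SI units).
  A: epsilon = (2.13 × 10⁸) / (1.46 × 10¹¹) = 0.001459
  B: epsilon = (3.9 × 10⁷) / (9.8 × 10¹⁰) = 0.000398
0.001459 > 0.000398, so A is larger.
Final answer: A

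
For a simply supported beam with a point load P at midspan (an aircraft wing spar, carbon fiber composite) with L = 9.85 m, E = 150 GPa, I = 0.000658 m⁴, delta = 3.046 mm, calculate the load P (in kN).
Model: a simply supported beam with a point load P at midspan, so delta = (P·L^3) / (48·E·I).
Solve for P: P = (48·delta·E·I) / L^3.
Convert to SI units:
  E = 150 GPa = 1.5 × 10¹¹ Pa
  delta = 3.046 mm = 0.003046 m
Substitute:
  P = (48 × 0.003046 × (1.5 × 10¹¹) × 0.000658) / 9.85^3
  P = 15100 N
Convert: P = 15100 N = 15.1 kN
Final answer: P = 15.1 kN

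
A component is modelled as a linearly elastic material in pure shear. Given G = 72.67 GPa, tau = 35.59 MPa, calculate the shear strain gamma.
Model: a linearly elastic material in pure shear, so tau = G·gamma.
Solve for gamma: gamma = tau / G.
Convert to SI units:
  G = 72.67 GPa = 7.267 × 10¹⁰ Pa
  tau = 35.59 MPa = 3.559 × 10⁷ Pa
Substitute:
  gamma = (3.559 × 10⁷) / (7.267 × 10¹⁰)
  gamma = 0.0004897
Final answer: gamma = 0.0004897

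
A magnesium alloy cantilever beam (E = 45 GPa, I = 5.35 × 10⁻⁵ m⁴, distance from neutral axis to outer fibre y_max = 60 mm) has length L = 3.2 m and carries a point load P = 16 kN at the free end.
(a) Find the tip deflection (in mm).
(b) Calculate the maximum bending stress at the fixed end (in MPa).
(a) Tip deflection of a cantilever with an end point load: δ = P·L^3 / (3·E·I). Convert P = 16 kN = 16000 N, E = 45 GPa = 4.5 × 10¹⁰ Pa.
  δ = (16000 × 3.2^3) / (3 × (4.5 × 10¹⁰) × (5.35 × 10⁻⁵)) = 0.07259 m = 72.59 mm
(b) Maximum bending moment at the fixed end: M = P·L = 16000 × 3.2 = 51200 N·m. Convert y_max = 60 mm = 0.06 m.
  σ = M·y_max / I = (51200 × 0.06) / (5.35 × 10⁻⁵) = 5.742 × 10⁷ Pa = 57.42 MPa
Final answer: (a) δ = 72.59 mm, (b) σ = 57.42 MPa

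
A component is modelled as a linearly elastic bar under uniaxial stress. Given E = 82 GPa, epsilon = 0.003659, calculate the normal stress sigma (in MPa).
Model: a linearly elastic bar under uniaxial stress, so epsilon = sigma / E.
Solve for sigma: sigma = epsilon·E.
Convert to SI units:
  E = 82 GPa = 8.2 × 10¹⁰ Pa
Substitute:
  sigma = 0.003659 × (8.2 × 10¹⁰)
  sigma = 3 × 10⁸ Pa
Convert: sigma = 3 × 10⁸ Pa = 300 MPa
Final answer: sigma = 300 MPa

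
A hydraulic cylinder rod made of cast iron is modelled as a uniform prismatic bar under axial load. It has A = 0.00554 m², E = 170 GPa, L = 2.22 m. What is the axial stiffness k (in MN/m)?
Model: a uniform prismatic bar under axial load, so k = (A·E) / L.
Convert to SI units:
  E = 170 GPa = 1.7 × 10¹¹ Pa
Substitute:
  k = (0.00554 × (1.7 × 10¹¹)) / 2.22
  k = 4.242 × 10⁸ N/m
Convert: k = 4.242 × 10⁸ N/m = 424.2 MN/m
Final answer: k = 424.2 MN/m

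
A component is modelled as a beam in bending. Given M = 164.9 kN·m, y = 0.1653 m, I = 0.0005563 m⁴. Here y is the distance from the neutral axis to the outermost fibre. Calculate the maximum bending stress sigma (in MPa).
Model: a beam in bending, so sigma = (M·y) / I.
Convert to SI units:
  M = 164.9 kN·m = 164900 N·m
Substitute:
  sigma = (164900 × 0.1653) / 0.0005563
  sigma = 4.9 × 10⁷ Pa
Convert: sigma = 4.9 × 10⁷ Pa = 49 MPa
Final answer: sigma = 49 MPa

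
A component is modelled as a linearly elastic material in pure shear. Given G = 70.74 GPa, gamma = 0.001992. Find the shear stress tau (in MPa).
Model: a linearly elastic material in pure shear, so tau = G·gamma.
Convert to SI units:
  G = 70.74 GPa = 7.074 × 10¹⁰ Pa
Substitute:
  tau = (7.074 × 10¹⁰) × 0.001992
  tau = 1.409 × 10⁸ Pa
Convert: tau = 1.409 × 10⁸ Pa = 140.9 MPa
Final answer: tau = 140.9 MPa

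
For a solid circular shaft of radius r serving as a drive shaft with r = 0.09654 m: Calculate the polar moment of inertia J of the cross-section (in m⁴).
Model: a solid circular shaft of radius r, so J = (π·r^4) / 2.
Substitute:
  J = (π × 0.09654^4) / 2
  J = 0.0001364 m⁴
Final answer: J = 0.0001364 m⁴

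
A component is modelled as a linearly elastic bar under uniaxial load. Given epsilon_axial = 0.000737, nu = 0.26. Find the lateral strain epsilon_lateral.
Model: a linearly elastic bar under uniaxial load, so epsilon_lateral = -nu·epsilon_axial.
Substitute:
  epsilon_lateral = -(0.26 × 0.000737)
  epsilon_lateral = -0.0001916
Final answer: epsilon_lateral = -0.0001916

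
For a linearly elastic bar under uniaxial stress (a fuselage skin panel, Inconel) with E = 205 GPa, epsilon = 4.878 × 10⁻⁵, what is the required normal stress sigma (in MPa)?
Model: a linearly elastic bar under uniaxial stress, so epsilon = sigma / E.
Solve for sigma: sigma = epsilon·E.
Convert to SI units:
  E = 205 GPa = 2.05 × 10¹¹ Pa
Substitute:
  sigma = (4.878 × 10⁻⁵) × (2.05 × 10¹¹)
  sigma = 1 × 10⁷ Pa
Convert: sigma = 1 × 10⁷ Pa = 10 MPa
Final answer: sigma = 10 MPa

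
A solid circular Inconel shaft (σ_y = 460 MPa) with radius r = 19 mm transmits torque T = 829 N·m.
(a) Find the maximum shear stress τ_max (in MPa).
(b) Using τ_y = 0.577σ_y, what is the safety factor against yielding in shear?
(a) For a solid circular shaft, τ_max = T·r/J with J = π·r^4/2, i.e. τ_max = 2·T / (π·r^3). Convert r = 19 mm = 0.019 m.
  τ_max = (2 × 829) / (π × 0.019^3) = 7.694 × 10⁷ Pa = 76.94 MPa
(b) τ_y = 0.577 × 460 = 265.42 MPa
  SF = τ_y/τ_max = 265.42 / 76.94 = 3.45
Final answer: (a) τ_max = 76.94 MPa, (b) SF = 3.45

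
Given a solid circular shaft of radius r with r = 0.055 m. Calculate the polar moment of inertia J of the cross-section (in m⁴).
Model: a solid circular shaft of radius r, so J = (π·r^4) / 2.
Substitute:
  J = (π × 0.055^4) / 2
  J = 1.437 × 10⁻⁵ m⁴
Final answer: J = 1.437 × 10⁻⁵ m⁴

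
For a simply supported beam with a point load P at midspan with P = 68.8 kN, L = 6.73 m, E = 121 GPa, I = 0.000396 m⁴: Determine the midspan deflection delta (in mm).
Model: a simply supported beam with a point load P at midspan, so delta = (P·L^3) / (48·E·I).
Convert to SI units:
  P = 68.8 kN = 68800 N
  E = 121 GPa = 1.21 × 10¹¹ Pa
Substitute:
  delta = (68800 × 6.73^3) / (48 × (1.21 × 10¹¹) × 0.000396)
  delta = 0.009118 m
Convert: delta = 0.009118 m = 9.118 mm
Final answer: delta = 9.118 mm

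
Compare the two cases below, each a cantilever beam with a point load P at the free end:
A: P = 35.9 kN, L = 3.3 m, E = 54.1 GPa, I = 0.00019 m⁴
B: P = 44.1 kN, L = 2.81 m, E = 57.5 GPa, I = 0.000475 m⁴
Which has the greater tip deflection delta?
Model: a cantilever beam with a point load P at the free end, so delta = (P·L^3) / (3·E·I) (SI units).
  A: delta = (35900 × 3.3^3) / (3 × (5.41 × 10¹⁰) × 0.00019) = 0.04184 m = 41.84 mm
  B: delta = (44100 × 2.81^3) / (3 × (5.75 × 10¹⁰) × 0.000475) = 0.01194 m = 11.94 mm
41.84 mm > 11.94 mm, so A is larger.
Final answer: A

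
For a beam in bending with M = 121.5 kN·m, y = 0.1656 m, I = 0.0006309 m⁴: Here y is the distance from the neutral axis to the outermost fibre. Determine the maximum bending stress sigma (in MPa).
Model: a beam in bending, so sigma = (M·y) / I.
Convert to SI units:
  M = 121.5 kN·m = 121500 N·m
Substitute:
  sigma = (121500 × 0.1656) / 0.0006309
  sigma = 3.189 × 10⁷ Pa
Convert: sigma = 3.189 × 10⁷ Pa = 31.89 MPa
Final answer: sigma = 31.89 MPa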